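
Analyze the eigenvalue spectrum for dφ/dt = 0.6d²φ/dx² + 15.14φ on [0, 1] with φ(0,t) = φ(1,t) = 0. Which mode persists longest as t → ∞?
Eigenvalues: λₙ = 0.6n²π²/1² - 15.14.
First three modes:
  n=1: λ₁ = 0.6π² - 15.14 ≈ -9.218
  n=2: λ₂ = 2.4π² - 15.14 ≈ 8.547
  n=3: λ₃ = 5.4π² - 15.14 ≈ 38.156
Since 0.6π² ≈ 5.922 < 15.14, λ₁ < 0.
The n=1 mode grows fastest (−λₙ is largest for n=1) → dominates.
Asymptotic: φ ~ c₁ sin(πx/1) e^{9.218t} (exponential growth at rate −λ₁ ≈ 9.218).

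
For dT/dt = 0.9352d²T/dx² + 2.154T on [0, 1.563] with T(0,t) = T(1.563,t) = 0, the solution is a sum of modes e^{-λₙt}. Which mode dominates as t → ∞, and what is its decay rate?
Eigenvalues: λₙ = 0.9352n²π²/1.563² - 2.154.
First three modes:
  n=1: λ₁ = 0.9352π²/1.563² - 2.154 ≈ 1.624
  n=2: λ₂ = 3.7408π²/1.563² - 2.154 ≈ 12.959
  n=3: λ₃ = 8.4168π²/1.563² - 2.154 ≈ 31.85
Since 0.9352π²/1.563² ≈ 3.778 > 2.154, all λₙ > 0.
The n=1 mode decays slowest → dominates as t → ∞.
Asymptotic: T ~ c₁ sin(πx/1.563) e^{-λ₁t} with decay rate λ₁ ≈ 1.624.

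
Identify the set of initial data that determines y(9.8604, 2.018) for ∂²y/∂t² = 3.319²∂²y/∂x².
Domain of dependence: [3.162658, 16.558142]. Signals travel at speed 3.319, so data within |x - 9.8604| ≤ 3.319·2.018 = 6.697742 can reach the point.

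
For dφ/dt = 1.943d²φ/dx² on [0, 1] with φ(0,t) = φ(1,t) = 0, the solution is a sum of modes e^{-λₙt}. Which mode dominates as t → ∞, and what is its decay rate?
Eigenvalues: λₙ = 1.943n²π².
First three modes:
  n=1: λ₁ = 1.943π² ≈ 19.177
  n=2: λ₂ = 7.772π² ≈ 76.707 (4× faster decay)
  n=3: λ₃ = 17.487π² ≈ 172.59 (9× faster decay)
As t → ∞, higher modes decay exponentially faster. The n=1 mode dominates: φ ~ c₁ sin(πx) e^{-λ₁t}.
Decay rate: λ₁ = 1.943π² ≈ 19.177.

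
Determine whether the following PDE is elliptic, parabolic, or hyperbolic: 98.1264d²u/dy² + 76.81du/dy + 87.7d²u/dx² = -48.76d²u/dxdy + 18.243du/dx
Rewriting in standard form: 87.7d²u/dx² + 48.76d²u/dxdy + 98.1264d²u/dy² - 18.243du/dx + 76.81du/dy = 0. Coefficients: A = 87.7, B = 48.76, C = 98.1264. B² - 4AC = -32045.20352, which is negative, so the equation is elliptic.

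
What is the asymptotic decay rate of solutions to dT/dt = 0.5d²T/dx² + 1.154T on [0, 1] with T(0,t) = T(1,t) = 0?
Eigenvalues: λₙ = 0.5n²π²/1² - 1.154.
First three modes:
  n=1: λ₁ = 0.5π² - 1.154 ≈ 3.781
  n=2: λ₂ = 2π² - 1.154 ≈ 18.585
  n=3: λ₃ = 4.5π² - 1.154 ≈ 43.259
Since 0.5π² ≈ 4.935 > 1.154, all λₙ > 0.
The n=1 mode decays slowest → dominates as t → ∞.
Asymptotic: T ~ c₁ sin(πx/1) e^{-λ₁t} with decay rate λ₁ ≈ 3.781.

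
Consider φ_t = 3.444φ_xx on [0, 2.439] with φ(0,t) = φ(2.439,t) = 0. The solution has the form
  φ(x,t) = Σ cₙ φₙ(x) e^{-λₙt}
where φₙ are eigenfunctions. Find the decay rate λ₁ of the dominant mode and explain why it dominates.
Eigenvalues: λₙ = 3.444n²π²/2.439².
First three modes:
  n=1: λ₁ = 3.444π²/2.439² ≈ 5.714
  n=2: λ₂ = 13.776π²/2.439² ≈ 22.856 (4× faster decay)
  n=3: λ₃ = 30.996π²/2.439² ≈ 51.426 (9× faster decay)
As t → ∞, higher modes decay exponentially faster. The n=1 mode dominates: φ ~ c₁ sin(πx/2.439) e^{-λ₁t}.
Decay rate: λ₁ = 3.444π²/2.439² ≈ 5.714.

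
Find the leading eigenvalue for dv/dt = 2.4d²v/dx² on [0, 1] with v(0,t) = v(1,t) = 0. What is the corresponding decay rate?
Eigenvalues: λₙ = 2.4n²π².
First three modes:
  n=1: λ₁ = 2.4π² ≈ 23.687
  n=2: λ₂ = 9.6π² ≈ 94.748 (4× faster decay)
  n=3: λ₃ = 21.6π² ≈ 213.183 (9× faster decay)
As t → ∞, higher modes decay exponentially faster. The n=1 mode dominates: v ~ c₁ sin(πx) e^{-λ₁t}.
Decay rate: λ₁ = 2.4π² ≈ 23.687.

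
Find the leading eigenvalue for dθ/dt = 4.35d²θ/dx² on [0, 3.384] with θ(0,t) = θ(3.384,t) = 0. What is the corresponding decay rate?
Eigenvalues: λₙ = 4.35n²π²/3.384².
First three modes:
  n=1: λ₁ = 4.35π²/3.384² ≈ 3.749
  n=2: λ₂ = 17.4π²/3.384² ≈ 14.996 (4× faster decay)
  n=3: λ₃ = 39.15π²/3.384² ≈ 33.742 (9× faster decay)
As t → ∞, higher modes decay exponentially faster. The n=1 mode dominates: θ ~ c₁ sin(πx/3.384) e^{-λ₁t}.
Decay rate: λ₁ = 4.35π²/3.384² ≈ 3.749.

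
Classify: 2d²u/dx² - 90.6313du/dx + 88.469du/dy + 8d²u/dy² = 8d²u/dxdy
Rewriting in standard form: 2d²u/dx² - 8d²u/dxdy + 8d²u/dy² - 90.6313du/dx + 88.469du/dy = 0. Parabolic (discriminant = 0).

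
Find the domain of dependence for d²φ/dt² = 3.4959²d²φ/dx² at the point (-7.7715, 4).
Domain of dependence: [-21.7551, 6.2121]. Signals travel at speed 3.4959, so data within |x - -7.7715| ≤ 3.4959·4 = 13.9836 can reach the point.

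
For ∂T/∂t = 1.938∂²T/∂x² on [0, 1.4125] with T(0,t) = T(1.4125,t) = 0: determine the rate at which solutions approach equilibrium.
Eigenvalues: λₙ = 1.938n²π²/1.4125².
First three modes:
  n=1: λ₁ = 1.938π²/1.4125² ≈ 9.587
  n=2: λ₂ = 7.752π²/1.4125² ≈ 38.347 (4× faster decay)
  n=3: λ₃ = 17.442π²/1.4125² ≈ 86.282 (9× faster decay)
As t → ∞, higher modes decay exponentially faster. The n=1 mode dominates: T ~ c₁ sin(πx/1.4125) e^{-λ₁t}.
Decay rate: λ₁ = 1.938π²/1.4125² ≈ 9.587.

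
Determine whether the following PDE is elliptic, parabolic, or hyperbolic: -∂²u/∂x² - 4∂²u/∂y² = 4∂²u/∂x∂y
Rewriting in standard form: -∂²u/∂x² - 4∂²u/∂x∂y - 4∂²u/∂y² = 0. Coefficients: A = -1, B = -4, C = -4. B² - 4AC = 0, which is zero, so the equation is parabolic.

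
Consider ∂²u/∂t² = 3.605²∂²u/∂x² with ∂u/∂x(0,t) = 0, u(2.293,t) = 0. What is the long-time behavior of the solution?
As t → ∞, u oscillates (no decay). Energy is conserved; the solution oscillates indefinitely as standing waves.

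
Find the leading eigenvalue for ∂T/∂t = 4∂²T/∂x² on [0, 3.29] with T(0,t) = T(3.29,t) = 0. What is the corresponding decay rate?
Eigenvalues: λₙ = 4n²π²/3.29².
First three modes:
  n=1: λ₁ = 4π²/3.29² ≈ 3.647
  n=2: λ₂ = 16π²/3.29² ≈ 14.589 (4× faster decay)
  n=3: λ₃ = 36π²/3.29² ≈ 32.825 (9× faster decay)
As t → ∞, higher modes decay exponentially faster. The n=1 mode dominates: T ~ c₁ sin(πx/3.29) e^{-λ₁t}.
Decay rate: λ₁ = 4π²/3.29² ≈ 3.647.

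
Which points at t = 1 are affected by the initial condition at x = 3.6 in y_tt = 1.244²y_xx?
Domain of influence: [2.356, 4.844]. Data at x = 3.6 spreads outward at speed 1.244.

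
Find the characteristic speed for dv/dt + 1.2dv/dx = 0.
Speed = 1.2. Information travels along x - 1.2t = const (rightward).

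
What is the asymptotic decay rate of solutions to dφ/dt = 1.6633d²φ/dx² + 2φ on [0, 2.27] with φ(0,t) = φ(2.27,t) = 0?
Eigenvalues: λₙ = 1.6633n²π²/2.27² - 2.
First three modes:
  n=1: λ₁ = 1.6633π²/2.27² - 2 ≈ 1.186
  n=2: λ₂ = 6.6532π²/2.27² - 2 ≈ 10.743
  n=3: λ₃ = 14.9697π²/2.27² - 2 ≈ 26.672
Since 1.6633π²/2.27² ≈ 3.186 > 2, all λₙ > 0.
The n=1 mode decays slowest → dominates as t → ∞.
Asymptotic: φ ~ c₁ sin(πx/2.27) e^{-λ₁t} with decay rate λ₁ ≈ 1.186.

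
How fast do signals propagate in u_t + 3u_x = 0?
Speed = 3. Information travels along x - 3t = const (rightward).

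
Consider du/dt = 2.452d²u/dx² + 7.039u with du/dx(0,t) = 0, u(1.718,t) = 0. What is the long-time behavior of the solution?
As t → ∞, u grows unboundedly. Reaction dominates diffusion (r=7.039 > κπ²/(4L²)≈2.05); solution grows exponentially.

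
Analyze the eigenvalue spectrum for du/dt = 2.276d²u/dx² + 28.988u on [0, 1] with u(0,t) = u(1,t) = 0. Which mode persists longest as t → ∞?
Eigenvalues: λₙ = 2.276n²π²/1² - 28.988.
First three modes:
  n=1: λ₁ = 2.276π² - 28.988 ≈ -6.525
  n=2: λ₂ = 9.104π² - 28.988 ≈ 60.865
  n=3: λ₃ = 20.484π² - 28.988 ≈ 173.181
Since 2.276π² ≈ 22.463 < 28.988, λ₁ < 0.
The n=1 mode grows fastest (−λₙ is largest for n=1) → dominates.
Asymptotic: u ~ c₁ sin(πx/1) e^{6.525t} (exponential growth at rate −λ₁ ≈ 6.525).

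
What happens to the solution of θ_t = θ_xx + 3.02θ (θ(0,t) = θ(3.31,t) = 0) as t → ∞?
θ grows unboundedly. Reaction dominates diffusion (r=3.02 > κπ²/L²≈0.9); solution grows exponentially.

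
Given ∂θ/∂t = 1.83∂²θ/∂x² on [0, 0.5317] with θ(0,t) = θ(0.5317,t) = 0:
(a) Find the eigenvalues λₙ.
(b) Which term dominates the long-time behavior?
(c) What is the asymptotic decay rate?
Eigenvalues: λₙ = 1.83n²π²/0.5317².
First three modes:
  n=1: λ₁ = 1.83π²/0.5317² ≈ 63.888
  n=2: λ₂ = 7.32π²/0.5317² ≈ 255.551 (4× faster decay)
  n=3: λ₃ = 16.47π²/0.5317² ≈ 574.99 (9× faster decay)
As t → ∞, higher modes decay exponentially faster. The n=1 mode dominates: θ ~ c₁ sin(πx/0.5317) e^{-λ₁t}.
Decay rate: λ₁ = 1.83π²/0.5317² ≈ 63.888.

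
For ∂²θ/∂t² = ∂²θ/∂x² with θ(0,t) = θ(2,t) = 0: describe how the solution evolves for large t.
θ oscillates (no decay). Energy is conserved; the solution oscillates indefinitely as standing waves.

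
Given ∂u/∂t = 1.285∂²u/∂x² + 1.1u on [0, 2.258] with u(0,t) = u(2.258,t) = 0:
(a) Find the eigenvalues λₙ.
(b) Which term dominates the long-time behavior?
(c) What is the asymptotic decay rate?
Eigenvalues: λₙ = 1.285n²π²/2.258² - 1.1.
First three modes:
  n=1: λ₁ = 1.285π²/2.258² - 1.1 ≈ 1.387
  n=2: λ₂ = 5.14π²/2.258² - 1.1 ≈ 8.85
  n=3: λ₃ = 11.565π²/2.258² - 1.1 ≈ 21.287
Since 1.285π²/2.258² ≈ 2.487 > 1.1, all λₙ > 0.
The n=1 mode decays slowest → dominates as t → ∞.
Asymptotic: u ~ c₁ sin(πx/2.258) e^{-λ₁t} with decay rate λ₁ ≈ 1.387.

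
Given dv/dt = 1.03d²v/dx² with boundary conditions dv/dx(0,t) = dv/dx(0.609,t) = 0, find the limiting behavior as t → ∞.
v → constant (steady state). Heat is conserved (no flux at boundaries); solution approaches the spatial average.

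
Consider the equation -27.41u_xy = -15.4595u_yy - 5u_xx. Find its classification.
Rewriting in standard form: 5u_xx - 27.41u_xy + 15.4595u_yy = 0. Hyperbolic. (A = 5, B = -27.41, C = 15.4595 gives B² - 4AC = 442.1181.)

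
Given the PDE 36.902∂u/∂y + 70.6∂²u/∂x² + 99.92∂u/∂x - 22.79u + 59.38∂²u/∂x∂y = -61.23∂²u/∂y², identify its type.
Rewriting in standard form: 70.6∂²u/∂x² + 59.38∂²u/∂x∂y + 61.23∂²u/∂y² + 99.92∂u/∂x + 36.902∂u/∂y - 22.79u = 0. The second-order coefficients are A = 70.6, B = 59.38, C = 61.23. Since B² - 4AC = -13765.3676 < 0, this is an elliptic PDE.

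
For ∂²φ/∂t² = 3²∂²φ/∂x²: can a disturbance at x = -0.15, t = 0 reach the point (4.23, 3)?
Yes. The domain of dependence is [-4.77, 13.23], and -0.15 ∈ [-4.77, 13.23].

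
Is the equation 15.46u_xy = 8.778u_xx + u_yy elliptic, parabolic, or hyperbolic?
Rewriting in standard form: -8.778u_xx + 15.46u_xy - u_yy = 0. Computing B² - 4AC with A = -8.778, B = 15.46, C = -1: discriminant = 203.8996 (positive). Answer: hyperbolic.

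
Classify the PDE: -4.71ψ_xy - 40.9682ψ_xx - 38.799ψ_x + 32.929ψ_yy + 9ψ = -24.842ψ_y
Rewriting in standard form: -40.9682ψ_xx - 4.71ψ_xy + 32.929ψ_yy - 38.799ψ_x + 24.842ψ_y + 9ψ = 0. A = -40.9682, B = -4.71, C = 32.929. Discriminant B² - 4AC = 5418.3515312. Since 5418.3515312 > 0, hyperbolic.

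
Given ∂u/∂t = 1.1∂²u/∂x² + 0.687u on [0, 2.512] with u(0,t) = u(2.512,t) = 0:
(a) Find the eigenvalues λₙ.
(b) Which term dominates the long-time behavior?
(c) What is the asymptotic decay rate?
Eigenvalues: λₙ = 1.1n²π²/2.512² - 0.687.
First three modes:
  n=1: λ₁ = 1.1π²/2.512² - 0.687 ≈ 1.033
  n=2: λ₂ = 4.4π²/2.512² - 0.687 ≈ 6.195
  n=3: λ₃ = 9.9π²/2.512² - 0.687 ≈ 14.797
Since 1.1π²/2.512² ≈ 1.72 > 0.687, all λₙ > 0.
The n=1 mode decays slowest → dominates as t → ∞.
Asymptotic: u ~ c₁ sin(πx/2.512) e^{-λ₁t} with decay rate λ₁ ≈ 1.033.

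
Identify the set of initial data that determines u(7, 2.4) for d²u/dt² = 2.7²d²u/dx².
Domain of dependence: [0.52, 13.48]. Signals travel at speed 2.7, so data within |x - 7| ≤ 2.7·2.4 = 6.48 can reach the point.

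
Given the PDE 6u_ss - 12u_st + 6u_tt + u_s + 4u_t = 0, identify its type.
The second-order coefficients are A = 6, B = -12, C = 6. Since B² - 4AC = 0 = 0, this is a parabolic PDE.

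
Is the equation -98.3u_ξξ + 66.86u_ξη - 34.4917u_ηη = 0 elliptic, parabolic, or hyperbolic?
Computing B² - 4AC with A = -98.3, B = 66.86, C = -34.4917: discriminant = -9091.87684 (negative). Answer: elliptic.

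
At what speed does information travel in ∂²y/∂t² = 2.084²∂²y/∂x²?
Speed = 2.084. Information travels along characteristics x = x₀ ± 2.084t.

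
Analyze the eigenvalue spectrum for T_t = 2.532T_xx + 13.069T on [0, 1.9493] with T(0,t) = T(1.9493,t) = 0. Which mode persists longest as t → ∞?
Eigenvalues: λₙ = 2.532n²π²/1.9493² - 13.069.
First three modes:
  n=1: λ₁ = 2.532π²/1.9493² - 13.069 ≈ -6.492
  n=2: λ₂ = 10.128π²/1.9493² - 13.069 ≈ 13.238
  n=3: λ₃ = 22.788π²/1.9493² - 13.069 ≈ 46.121
Since 2.532π²/1.9493² ≈ 6.577 < 13.069, λ₁ < 0.
The n=1 mode grows fastest (−λₙ is largest for n=1) → dominates.
Asymptotic: T ~ c₁ sin(πx/1.9493) e^{6.492t} (exponential growth at rate −λ₁ ≈ 6.492).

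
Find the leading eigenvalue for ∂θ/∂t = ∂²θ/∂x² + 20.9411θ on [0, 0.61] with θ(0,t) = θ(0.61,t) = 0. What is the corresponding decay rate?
Eigenvalues: λₙ = n²π²/0.61² - 20.9411.
First three modes:
  n=1: λ₁ = π²/0.61² - 20.9411 ≈ 5.583
  n=2: λ₂ = 4π²/0.61² - 20.9411 ≈ 85.155
  n=3: λ₃ = 9π²/0.61² - 20.9411 ≈ 217.775
Since π²/0.61² ≈ 26.524 > 20.9411, all λₙ > 0.
The n=1 mode decays slowest → dominates as t → ∞.
Asymptotic: θ ~ c₁ sin(πx/0.61) e^{-λ₁t} with decay rate λ₁ ≈ 5.583.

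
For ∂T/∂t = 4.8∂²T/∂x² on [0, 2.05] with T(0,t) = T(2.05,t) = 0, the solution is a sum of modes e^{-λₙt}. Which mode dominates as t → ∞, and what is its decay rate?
Eigenvalues: λₙ = 4.8n²π²/2.05².
First three modes:
  n=1: λ₁ = 4.8π²/2.05² ≈ 11.273
  n=2: λ₂ = 19.2π²/2.05² ≈ 45.091 (4× faster decay)
  n=3: λ₃ = 43.2π²/2.05² ≈ 101.456 (9× faster decay)
As t → ∞, higher modes decay exponentially faster. The n=1 mode dominates: T ~ c₁ sin(πx/2.05) e^{-λ₁t}.
Decay rate: λ₁ = 4.8π²/2.05² ≈ 11.273.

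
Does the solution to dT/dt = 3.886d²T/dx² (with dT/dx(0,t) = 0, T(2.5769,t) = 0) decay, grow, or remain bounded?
T → 0. Heat escapes through the Dirichlet boundary.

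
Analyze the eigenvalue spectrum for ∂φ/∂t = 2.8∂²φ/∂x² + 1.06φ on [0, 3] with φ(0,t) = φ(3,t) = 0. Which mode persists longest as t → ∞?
Eigenvalues: λₙ = 2.8n²π²/3² - 1.06.
First three modes:
  n=1: λ₁ = 2.8π²/3² - 1.06 ≈ 2.011
  n=2: λ₂ = 11.2π²/3² - 1.06 ≈ 11.222
  n=3: λ₃ = 25.2π²/3² - 1.06 ≈ 26.575
Since 2.8π²/3² ≈ 3.071 > 1.06, all λₙ > 0.
The n=1 mode decays slowest → dominates as t → ∞.
Asymptotic: φ ~ c₁ sin(πx/3) e^{-λ₁t} with decay rate λ₁ ≈ 2.011.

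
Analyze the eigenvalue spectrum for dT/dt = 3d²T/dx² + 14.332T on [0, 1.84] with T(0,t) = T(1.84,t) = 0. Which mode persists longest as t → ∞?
Eigenvalues: λₙ = 3n²π²/1.84² - 14.332.
First three modes:
  n=1: λ₁ = 3π²/1.84² - 14.332 ≈ -5.586
  n=2: λ₂ = 12π²/1.84² - 14.332 ≈ 20.65
  n=3: λ₃ = 27π²/1.84² - 14.332 ≈ 64.378
Since 3π²/1.84² ≈ 8.746 < 14.332, λ₁ < 0.
The n=1 mode grows fastest (−λₙ is largest for n=1) → dominates.
Asymptotic: T ~ c₁ sin(πx/1.84) e^{5.586t} (exponential growth at rate −λ₁ ≈ 5.586).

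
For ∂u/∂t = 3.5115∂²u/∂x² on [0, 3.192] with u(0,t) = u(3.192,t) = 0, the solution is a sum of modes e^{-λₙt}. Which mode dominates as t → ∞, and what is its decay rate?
Eigenvalues: λₙ = 3.5115n²π²/3.192².
First three modes:
  n=1: λ₁ = 3.5115π²/3.192² ≈ 3.401
  n=2: λ₂ = 14.046π²/3.192² ≈ 13.606 (4× faster decay)
  n=3: λ₃ = 31.6035π²/3.192² ≈ 30.613 (9× faster decay)
As t → ∞, higher modes decay exponentially faster. The n=1 mode dominates: u ~ c₁ sin(πx/3.192) e^{-λ₁t}.
Decay rate: λ₁ = 3.5115π²/3.192² ≈ 3.401.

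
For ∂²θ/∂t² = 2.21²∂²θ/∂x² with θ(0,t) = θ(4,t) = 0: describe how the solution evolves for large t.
θ oscillates (no decay). Energy is conserved; the solution oscillates indefinitely as standing waves.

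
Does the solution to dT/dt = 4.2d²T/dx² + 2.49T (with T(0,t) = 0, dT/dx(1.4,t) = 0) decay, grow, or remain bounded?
T → 0. Diffusion dominates reaction (r=2.49 < κπ²/(4L²)≈5.29); solution decays.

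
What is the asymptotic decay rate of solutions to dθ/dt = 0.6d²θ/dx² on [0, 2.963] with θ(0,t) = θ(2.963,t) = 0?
Eigenvalues: λₙ = 0.6n²π²/2.963².
First three modes:
  n=1: λ₁ = 0.6π²/2.963² ≈ 0.675
  n=2: λ₂ = 2.4π²/2.963² ≈ 2.698 (4× faster decay)
  n=3: λ₃ = 5.4π²/2.963² ≈ 6.071 (9× faster decay)
As t → ∞, higher modes decay exponentially faster. The n=1 mode dominates: θ ~ c₁ sin(πx/2.963) e^{-λ₁t}.
Decay rate: λ₁ = 0.6π²/2.963² ≈ 0.675.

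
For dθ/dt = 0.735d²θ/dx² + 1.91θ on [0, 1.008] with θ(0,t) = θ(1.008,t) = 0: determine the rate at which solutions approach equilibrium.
Eigenvalues: λₙ = 0.735n²π²/1.008² - 1.91.
First three modes:
  n=1: λ₁ = 0.735π²/1.008² - 1.91 ≈ 5.229
  n=2: λ₂ = 2.94π²/1.008² - 1.91 ≈ 26.648
  n=3: λ₃ = 6.615π²/1.008² - 1.91 ≈ 62.345
Since 0.735π²/1.008² ≈ 7.139 > 1.91, all λₙ > 0.
The n=1 mode decays slowest → dominates as t → ∞.
Asymptotic: θ ~ c₁ sin(πx/1.008) e^{-λ₁t} with decay rate λ₁ ≈ 5.229.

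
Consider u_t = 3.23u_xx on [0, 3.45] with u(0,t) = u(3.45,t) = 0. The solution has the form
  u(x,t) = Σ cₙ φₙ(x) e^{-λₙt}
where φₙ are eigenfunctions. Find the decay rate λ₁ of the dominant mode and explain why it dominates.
Eigenvalues: λₙ = 3.23n²π²/3.45².
First three modes:
  n=1: λ₁ = 3.23π²/3.45² ≈ 2.678
  n=2: λ₂ = 12.92π²/3.45² ≈ 10.713 (4× faster decay)
  n=3: λ₃ = 29.07π²/3.45² ≈ 24.105 (9× faster decay)
As t → ∞, higher modes decay exponentially faster. The n=1 mode dominates: u ~ c₁ sin(πx/3.45) e^{-λ₁t}.
Decay rate: λ₁ = 3.23π²/3.45² ≈ 2.678.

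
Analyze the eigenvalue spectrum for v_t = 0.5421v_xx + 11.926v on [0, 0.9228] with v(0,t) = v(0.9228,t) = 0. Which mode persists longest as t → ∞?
Eigenvalues: λₙ = 0.5421n²π²/0.9228² - 11.926.
First three modes:
  n=1: λ₁ = 0.5421π²/0.9228² - 11.926 ≈ -5.643
  n=2: λ₂ = 2.1684π²/0.9228² - 11.926 ≈ 13.206
  n=3: λ₃ = 4.8789π²/0.9228² - 11.926 ≈ 44.621
Since 0.5421π²/0.9228² ≈ 6.283 < 11.926, λ₁ < 0.
The n=1 mode grows fastest (−λₙ is largest for n=1) → dominates.
Asymptotic: v ~ c₁ sin(πx/0.9228) e^{5.643t} (exponential growth at rate −λ₁ ≈ 5.643).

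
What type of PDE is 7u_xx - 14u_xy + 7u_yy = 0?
With A = 7, B = -14, C = 7, the discriminant is 0. This is a parabolic PDE.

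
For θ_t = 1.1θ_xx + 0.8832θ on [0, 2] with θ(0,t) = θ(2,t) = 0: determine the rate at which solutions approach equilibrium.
Eigenvalues: λₙ = 1.1n²π²/2² - 0.8832.
First three modes:
  n=1: λ₁ = 1.1π²/2² - 0.8832 ≈ 1.831
  n=2: λ₂ = 4.4π²/2² - 0.8832 ≈ 9.973
  n=3: λ₃ = 9.9π²/2² - 0.8832 ≈ 23.544
Since 1.1π²/2² ≈ 2.714 > 0.8832, all λₙ > 0.
The n=1 mode decays slowest → dominates as t → ∞.
Asymptotic: θ ~ c₁ sin(πx/2) e^{-λ₁t} with decay rate λ₁ ≈ 1.831.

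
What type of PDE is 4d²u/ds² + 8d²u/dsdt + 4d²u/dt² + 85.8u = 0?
With A = 4, B = 8, C = 4, the discriminant is 0. This is a parabolic PDE.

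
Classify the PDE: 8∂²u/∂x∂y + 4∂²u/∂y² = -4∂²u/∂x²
Rewriting in standard form: 4∂²u/∂x² + 8∂²u/∂x∂y + 4∂²u/∂y² = 0. A = 4, B = 8, C = 4. Discriminant B² - 4AC = 0. Since 0 = 0, parabolic.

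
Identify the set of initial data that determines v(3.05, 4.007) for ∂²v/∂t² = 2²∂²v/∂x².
Domain of dependence: [-4.964, 11.064]. Signals travel at speed 2, so data within |x - 3.05| ≤ 2·4.007 = 8.014 can reach the point.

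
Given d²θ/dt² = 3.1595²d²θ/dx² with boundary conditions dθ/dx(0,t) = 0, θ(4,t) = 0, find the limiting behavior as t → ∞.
θ oscillates (no decay). Energy is conserved; the solution oscillates indefinitely as standing waves.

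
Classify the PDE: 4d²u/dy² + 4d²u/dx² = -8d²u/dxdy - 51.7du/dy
Rewriting in standard form: 4d²u/dx² + 8d²u/dxdy + 4d²u/dy² + 51.7du/dy = 0. A = 4, B = 8, C = 4. Discriminant B² - 4AC = 0. Since 0 = 0, parabolic.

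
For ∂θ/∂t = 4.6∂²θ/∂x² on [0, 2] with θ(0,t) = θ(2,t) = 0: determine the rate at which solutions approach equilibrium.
Eigenvalues: λₙ = 4.6n²π²/2².
First three modes:
  n=1: λ₁ = 4.6π²/2² ≈ 11.35
  n=2: λ₂ = 18.4π²/2² ≈ 45.4 (4× faster decay)
  n=3: λ₃ = 41.4π²/2² ≈ 102.15 (9× faster decay)
As t → ∞, higher modes decay exponentially faster. The n=1 mode dominates: θ ~ c₁ sin(πx/2) e^{-λ₁t}.
Decay rate: λ₁ = 4.6π²/2² ≈ 11.35.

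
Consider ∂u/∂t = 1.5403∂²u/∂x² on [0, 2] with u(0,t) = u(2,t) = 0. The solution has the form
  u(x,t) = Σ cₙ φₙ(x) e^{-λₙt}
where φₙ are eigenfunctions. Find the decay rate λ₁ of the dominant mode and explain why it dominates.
Eigenvalues: λₙ = 1.5403n²π²/2².
First three modes:
  n=1: λ₁ = 1.5403π²/2² ≈ 3.801
  n=2: λ₂ = 6.1612π²/2² ≈ 15.202 (4× faster decay)
  n=3: λ₃ = 13.8627π²/2² ≈ 34.205 (9× faster decay)
As t → ∞, higher modes decay exponentially faster. The n=1 mode dominates: u ~ c₁ sin(πx/2) e^{-λ₁t}.
Decay rate: λ₁ = 1.5403π²/2² ≈ 3.801.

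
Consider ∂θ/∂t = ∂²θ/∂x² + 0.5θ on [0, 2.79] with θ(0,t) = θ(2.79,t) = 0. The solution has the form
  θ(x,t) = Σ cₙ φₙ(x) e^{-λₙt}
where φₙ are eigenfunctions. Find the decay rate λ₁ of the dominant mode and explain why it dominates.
Eigenvalues: λₙ = n²π²/2.79² - 0.5.
First three modes:
  n=1: λ₁ = π²/2.79² - 0.5 ≈ 0.768
  n=2: λ₂ = 4π²/2.79² - 0.5 ≈ 4.572
  n=3: λ₃ = 9π²/2.79² - 0.5 ≈ 10.911
Since π²/2.79² ≈ 1.268 > 0.5, all λₙ > 0.
The n=1 mode decays slowest → dominates as t → ∞.
Asymptotic: θ ~ c₁ sin(πx/2.79) e^{-λ₁t} with decay rate λ₁ ≈ 0.768.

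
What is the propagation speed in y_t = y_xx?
Infinite. The heat equation is parabolic, not hyperbolic, so disturbances propagate instantly.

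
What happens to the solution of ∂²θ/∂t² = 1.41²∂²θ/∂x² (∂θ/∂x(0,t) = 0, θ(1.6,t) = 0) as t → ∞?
θ oscillates (no decay). Energy is conserved; the solution oscillates indefinitely as standing waves.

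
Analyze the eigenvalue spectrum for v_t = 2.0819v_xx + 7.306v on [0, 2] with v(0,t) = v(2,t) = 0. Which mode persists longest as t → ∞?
Eigenvalues: λₙ = 2.0819n²π²/2² - 7.306.
First three modes:
  n=1: λ₁ = 2.0819π²/2² - 7.306 ≈ -2.169
  n=2: λ₂ = 8.3276π²/2² - 7.306 ≈ 13.242
  n=3: λ₃ = 18.7371π²/2² - 7.306 ≈ 38.926
Since 2.0819π²/2² ≈ 5.137 < 7.306, λ₁ < 0.
The n=1 mode grows fastest (−λₙ is largest for n=1) → dominates.
Asymptotic: v ~ c₁ sin(πx/2) e^{2.169t} (exponential growth at rate −λ₁ ≈ 2.169).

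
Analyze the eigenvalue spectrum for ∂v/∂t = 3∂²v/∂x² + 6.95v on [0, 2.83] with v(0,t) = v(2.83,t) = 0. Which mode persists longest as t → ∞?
Eigenvalues: λₙ = 3n²π²/2.83² - 6.95.
First three modes:
  n=1: λ₁ = 3π²/2.83² - 6.95 ≈ -3.253
  n=2: λ₂ = 12π²/2.83² - 6.95 ≈ 7.838
  n=3: λ₃ = 27π²/2.83² - 6.95 ≈ 26.323
Since 3π²/2.83² ≈ 3.697 < 6.95, λ₁ < 0.
The n=1 mode grows fastest (−λₙ is largest for n=1) → dominates.
Asymptotic: v ~ c₁ sin(πx/2.83) e^{3.253t} (exponential growth at rate −λ₁ ≈ 3.253).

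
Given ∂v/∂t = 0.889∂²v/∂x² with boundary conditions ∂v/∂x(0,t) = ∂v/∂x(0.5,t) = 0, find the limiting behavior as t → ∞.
v → constant (steady state). Heat is conserved (no flux at boundaries); solution approaches the spatial average.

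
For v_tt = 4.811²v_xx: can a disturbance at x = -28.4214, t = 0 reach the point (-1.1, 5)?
No. The domain of dependence is [-25.155, 22.955], and -28.4214 is outside this interval.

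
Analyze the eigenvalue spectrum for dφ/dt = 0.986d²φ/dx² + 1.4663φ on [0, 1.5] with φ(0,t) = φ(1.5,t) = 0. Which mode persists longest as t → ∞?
Eigenvalues: λₙ = 0.986n²π²/1.5² - 1.4663.
First three modes:
  n=1: λ₁ = 0.986π²/1.5² - 1.4663 ≈ 2.859
  n=2: λ₂ = 3.944π²/1.5² - 1.4663 ≈ 15.834
  n=3: λ₃ = 8.874π²/1.5² - 1.4663 ≈ 37.459
Since 0.986π²/1.5² ≈ 4.325 > 1.4663, all λₙ > 0.
The n=1 mode decays slowest → dominates as t → ∞.
Asymptotic: φ ~ c₁ sin(πx/1.5) e^{-λ₁t} with decay rate λ₁ ≈ 2.859.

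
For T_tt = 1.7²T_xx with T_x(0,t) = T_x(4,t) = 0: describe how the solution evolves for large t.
T oscillates about a mean that drifts linearly in t (generically unbounded; no decay). There is no damping, so the nonconstant modes persist as standing waves (energy conserved, no decay). But with Neumann conditions at both ends the constant mode has eigenvalue 0: the spatial mean M(t) of T satisfies M'' = 0, so M(t) = M(0) + M'(0)·t. Unless the initial velocity has zero mean (∫T_t(x,0)dx = 0), the solution grows linearly in t (unbounded, though not exponentially); if it does have zero mean, the solution stays bounded and simply oscillates.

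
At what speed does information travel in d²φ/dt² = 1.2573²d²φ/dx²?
Speed = 1.2573. Information travels along characteristics x = x₀ ± 1.2573t.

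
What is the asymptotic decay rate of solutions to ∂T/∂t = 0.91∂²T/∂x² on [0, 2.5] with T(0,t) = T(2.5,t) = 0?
Eigenvalues: λₙ = 0.91n²π²/2.5².
First three modes:
  n=1: λ₁ = 0.91π²/2.5² ≈ 1.437
  n=2: λ₂ = 3.64π²/2.5² ≈ 5.748 (4× faster decay)
  n=3: λ₃ = 8.19π²/2.5² ≈ 12.933 (9× faster decay)
As t → ∞, higher modes decay exponentially faster. The n=1 mode dominates: T ~ c₁ sin(πx/2.5) e^{-λ₁t}.
Decay rate: λ₁ = 0.91π²/2.5² ≈ 1.437.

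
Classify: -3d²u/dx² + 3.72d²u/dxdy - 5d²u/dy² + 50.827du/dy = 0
Elliptic (discriminant = -46.1616).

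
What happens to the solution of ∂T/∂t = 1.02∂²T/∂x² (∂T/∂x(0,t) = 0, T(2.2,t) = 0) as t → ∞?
T → 0. Heat escapes through the Dirichlet boundary.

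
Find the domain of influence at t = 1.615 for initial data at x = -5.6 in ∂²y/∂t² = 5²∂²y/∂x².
Domain of influence: [-13.675, 2.475]. Data at x = -5.6 spreads outward at speed 5.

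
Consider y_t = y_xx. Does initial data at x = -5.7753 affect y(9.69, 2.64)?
Yes, for any finite x. The heat equation has infinite propagation speed, so all initial data affects all points at any t > 0.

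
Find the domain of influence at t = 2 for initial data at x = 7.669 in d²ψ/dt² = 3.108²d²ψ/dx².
Domain of influence: [1.453, 13.885]. Data at x = 7.669 spreads outward at speed 3.108.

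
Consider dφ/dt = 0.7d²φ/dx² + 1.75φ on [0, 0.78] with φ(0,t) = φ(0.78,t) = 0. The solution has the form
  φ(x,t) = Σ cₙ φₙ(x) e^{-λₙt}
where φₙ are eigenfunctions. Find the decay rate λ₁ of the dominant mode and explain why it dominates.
Eigenvalues: λₙ = 0.7n²π²/0.78² - 1.75.
First three modes:
  n=1: λ₁ = 0.7π²/0.78² - 1.75 ≈ 9.606
  n=2: λ₂ = 2.8π²/0.78² - 1.75 ≈ 43.672
  n=3: λ₃ = 6.3π²/0.78² - 1.75 ≈ 100.45
Since 0.7π²/0.78² ≈ 11.356 > 1.75, all λₙ > 0.
The n=1 mode decays slowest → dominates as t → ∞.
Asymptotic: φ ~ c₁ sin(πx/0.78) e^{-λ₁t} with decay rate λ₁ ≈ 9.606.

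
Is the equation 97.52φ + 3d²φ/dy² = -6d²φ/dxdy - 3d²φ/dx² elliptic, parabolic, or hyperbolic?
Rewriting in standard form: 3d²φ/dx² + 6d²φ/dxdy + 3d²φ/dy² + 97.52φ = 0. Computing B² - 4AC with A = 3, B = 6, C = 3: discriminant = 0 (zero). Answer: parabolic.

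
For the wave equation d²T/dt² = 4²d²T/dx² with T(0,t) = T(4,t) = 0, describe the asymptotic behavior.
T oscillates (no decay). Energy is conserved; the solution oscillates indefinitely as standing waves.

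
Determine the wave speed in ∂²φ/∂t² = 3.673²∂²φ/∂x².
Speed = 3.673. Information travels along characteristics x = x₀ ± 3.673t.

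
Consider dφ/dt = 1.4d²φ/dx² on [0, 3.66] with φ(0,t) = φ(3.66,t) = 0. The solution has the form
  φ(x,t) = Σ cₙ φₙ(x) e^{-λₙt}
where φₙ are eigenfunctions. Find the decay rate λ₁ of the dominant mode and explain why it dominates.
Eigenvalues: λₙ = 1.4n²π²/3.66².
First three modes:
  n=1: λ₁ = 1.4π²/3.66² ≈ 1.031
  n=2: λ₂ = 5.6π²/3.66² ≈ 4.126 (4× faster decay)
  n=3: λ₃ = 12.6π²/3.66² ≈ 9.283 (9× faster decay)
As t → ∞, higher modes decay exponentially faster. The n=1 mode dominates: φ ~ c₁ sin(πx/3.66) e^{-λ₁t}.
Decay rate: λ₁ = 1.4π²/3.66² ≈ 1.031.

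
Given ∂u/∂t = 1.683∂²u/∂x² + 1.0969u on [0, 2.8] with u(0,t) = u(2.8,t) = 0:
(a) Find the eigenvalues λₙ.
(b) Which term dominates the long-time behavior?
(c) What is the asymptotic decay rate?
Eigenvalues: λₙ = 1.683n²π²/2.8² - 1.0969.
First three modes:
  n=1: λ₁ = 1.683π²/2.8² - 1.0969 ≈ 1.022
  n=2: λ₂ = 6.732π²/2.8² - 1.0969 ≈ 7.378
  n=3: λ₃ = 15.147π²/2.8² - 1.0969 ≈ 17.971
Since 1.683π²/2.8² ≈ 2.119 > 1.0969, all λₙ > 0.
The n=1 mode decays slowest → dominates as t → ∞.
Asymptotic: u ~ c₁ sin(πx/2.8) e^{-λ₁t} with decay rate λ₁ ≈ 1.022.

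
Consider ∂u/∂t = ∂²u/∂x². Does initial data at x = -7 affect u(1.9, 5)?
Yes, for any finite x. The heat equation has infinite propagation speed, so all initial data affects all points at any t > 0.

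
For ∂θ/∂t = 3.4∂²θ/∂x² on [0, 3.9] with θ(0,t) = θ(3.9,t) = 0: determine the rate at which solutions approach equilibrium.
Eigenvalues: λₙ = 3.4n²π²/3.9².
First three modes:
  n=1: λ₁ = 3.4π²/3.9² ≈ 2.206
  n=2: λ₂ = 13.6π²/3.9² ≈ 8.825 (4× faster decay)
  n=3: λ₃ = 30.6π²/3.9² ≈ 19.856 (9× faster decay)
As t → ∞, higher modes decay exponentially faster. The n=1 mode dominates: θ ~ c₁ sin(πx/3.9) e^{-λ₁t}.
Decay rate: λ₁ = 3.4π²/3.9² ≈ 2.206.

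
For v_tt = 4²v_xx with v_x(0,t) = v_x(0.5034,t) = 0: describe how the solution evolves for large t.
v oscillates about a mean that drifts linearly in t (generically unbounded; no decay). There is no damping, so the nonconstant modes persist as standing waves (energy conserved, no decay). But with Neumann conditions at both ends the constant mode has eigenvalue 0: the spatial mean M(t) of v satisfies M'' = 0, so M(t) = M(0) + M'(0)·t. Unless the initial velocity has zero mean (∫v_t(x,0)dx = 0), the solution grows linearly in t (unbounded, though not exponentially); if it does have zero mean, the solution stays bounded and simply oscillates.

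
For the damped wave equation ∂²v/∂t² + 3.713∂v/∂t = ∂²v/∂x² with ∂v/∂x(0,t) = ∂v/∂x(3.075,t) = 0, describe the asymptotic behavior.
v → constant (steady state). Damping (γ=3.713) dissipates the nonconstant modes; with Neumann BCs the spatial average obeys M''+γM'=0 and tends to a finite limit.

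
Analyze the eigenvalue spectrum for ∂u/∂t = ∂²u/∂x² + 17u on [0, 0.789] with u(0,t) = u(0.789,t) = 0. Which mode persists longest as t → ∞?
Eigenvalues: λₙ = n²π²/0.789² - 17.
First three modes:
  n=1: λ₁ = π²/0.789² - 17 ≈ -1.146
  n=2: λ₂ = 4π²/0.789² - 17 ≈ 46.417
  n=3: λ₃ = 9π²/0.789² - 17 ≈ 125.688
Since π²/0.789² ≈ 15.854 < 17, λ₁ < 0.
The n=1 mode grows fastest (−λₙ is largest for n=1) → dominates.
Asymptotic: u ~ c₁ sin(πx/0.789) e^{1.146t} (exponential growth at rate −λ₁ ≈ 1.146).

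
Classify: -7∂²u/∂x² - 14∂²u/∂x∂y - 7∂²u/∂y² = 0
Parabolic (discriminant = 0).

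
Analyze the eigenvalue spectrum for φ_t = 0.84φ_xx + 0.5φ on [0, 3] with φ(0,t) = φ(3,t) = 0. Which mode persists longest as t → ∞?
Eigenvalues: λₙ = 0.84n²π²/3² - 0.5.
First three modes:
  n=1: λ₁ = 0.84π²/3² - 0.5 ≈ 0.421
  n=2: λ₂ = 3.36π²/3² - 0.5 ≈ 3.185
  n=3: λ₃ = 7.56π²/3² - 0.5 ≈ 7.79
Since 0.84π²/3² ≈ 0.921 > 0.5, all λₙ > 0.
The n=1 mode decays slowest → dominates as t → ∞.
Asymptotic: φ ~ c₁ sin(πx/3) e^{-λ₁t} with decay rate λ₁ ≈ 0.421.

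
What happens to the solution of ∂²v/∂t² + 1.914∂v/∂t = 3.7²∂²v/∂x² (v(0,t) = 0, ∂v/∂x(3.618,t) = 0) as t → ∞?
v → 0. Damping (γ=1.914) dissipates energy; oscillations decay exponentially.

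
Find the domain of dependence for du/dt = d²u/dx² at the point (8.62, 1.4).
The entire real line. The heat equation has infinite propagation speed: any initial disturbance instantly affects all points (though exponentially small far away).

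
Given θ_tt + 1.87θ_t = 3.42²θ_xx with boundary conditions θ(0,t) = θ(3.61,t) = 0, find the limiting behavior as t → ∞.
θ → 0. Damping (γ=1.87) dissipates energy; oscillations decay exponentially.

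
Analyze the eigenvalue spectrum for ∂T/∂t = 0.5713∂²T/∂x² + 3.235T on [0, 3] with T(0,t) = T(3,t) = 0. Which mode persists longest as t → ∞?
Eigenvalues: λₙ = 0.5713n²π²/3² - 3.235.
First three modes:
  n=1: λ₁ = 0.5713π²/3² - 3.235 ≈ -2.608
  n=2: λ₂ = 2.2852π²/3² - 3.235 ≈ -0.729
  n=3: λ₃ = 5.1417π²/3² - 3.235 ≈ 2.404
Since 0.5713π²/3² ≈ 0.627 < 3.235, λ₁ < 0.
The n=1 mode grows fastest (−λₙ is largest for n=1) → dominates.
Asymptotic: T ~ c₁ sin(πx/3) e^{2.608t} (exponential growth at rate −λ₁ ≈ 2.608).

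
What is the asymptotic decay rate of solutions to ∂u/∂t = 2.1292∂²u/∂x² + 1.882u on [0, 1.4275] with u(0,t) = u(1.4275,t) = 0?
Eigenvalues: λₙ = 2.1292n²π²/1.4275² - 1.882.
First three modes:
  n=1: λ₁ = 2.1292π²/1.4275² - 1.882 ≈ 8.431
  n=2: λ₂ = 8.5168π²/1.4275² - 1.882 ≈ 39.368
  n=3: λ₃ = 19.1628π²/1.4275² - 1.882 ≈ 90.931
Since 2.1292π²/1.4275² ≈ 10.313 > 1.882, all λₙ > 0.
The n=1 mode decays slowest → dominates as t → ∞.
Asymptotic: u ~ c₁ sin(πx/1.4275) e^{-λ₁t} with decay rate λ₁ ≈ 8.431.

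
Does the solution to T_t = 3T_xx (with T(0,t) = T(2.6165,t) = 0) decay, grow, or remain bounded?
T → 0. Heat diffuses out through both boundaries.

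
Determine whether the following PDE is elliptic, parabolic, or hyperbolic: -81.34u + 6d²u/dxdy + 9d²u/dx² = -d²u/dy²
Rewriting in standard form: 9d²u/dx² + 6d²u/dxdy + d²u/dy² - 81.34u = 0. Coefficients: A = 9, B = 6, C = 1. B² - 4AC = 0, which is zero, so the equation is parabolic.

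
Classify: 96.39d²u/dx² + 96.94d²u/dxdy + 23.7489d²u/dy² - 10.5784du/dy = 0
Hyperbolic (discriminant = 240.737716).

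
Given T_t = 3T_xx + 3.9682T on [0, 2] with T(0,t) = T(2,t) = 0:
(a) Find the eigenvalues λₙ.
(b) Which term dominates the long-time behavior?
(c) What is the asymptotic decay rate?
Eigenvalues: λₙ = 3n²π²/2² - 3.9682.
First three modes:
  n=1: λ₁ = 3π²/2² - 3.9682 ≈ 3.434
  n=2: λ₂ = 12π²/2² - 3.9682 ≈ 25.641
  n=3: λ₃ = 27π²/2² - 3.9682 ≈ 62.652
Since 3π²/2² ≈ 7.402 > 3.9682, all λₙ > 0.
The n=1 mode decays slowest → dominates as t → ∞.
Asymptotic: T ~ c₁ sin(πx/2) e^{-λ₁t} with decay rate λ₁ ≈ 3.434.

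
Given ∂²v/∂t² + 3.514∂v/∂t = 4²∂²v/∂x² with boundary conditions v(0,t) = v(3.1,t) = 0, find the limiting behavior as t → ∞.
v → 0. Damping (γ=3.514) dissipates energy; oscillations decay exponentially.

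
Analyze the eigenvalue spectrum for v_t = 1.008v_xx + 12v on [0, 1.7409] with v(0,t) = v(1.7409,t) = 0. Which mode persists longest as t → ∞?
Eigenvalues: λₙ = 1.008n²π²/1.7409² - 12.
First three modes:
  n=1: λ₁ = 1.008π²/1.7409² - 12 ≈ -8.717
  n=2: λ₂ = 4.032π²/1.7409² - 12 ≈ 1.13
  n=3: λ₃ = 9.072π²/1.7409² - 12 ≈ 17.543
Since 1.008π²/1.7409² ≈ 3.283 < 12, λ₁ < 0.
The n=1 mode grows fastest (−λₙ is largest for n=1) → dominates.
Asymptotic: v ~ c₁ sin(πx/1.7409) e^{8.717t} (exponential growth at rate −λ₁ ≈ 8.717).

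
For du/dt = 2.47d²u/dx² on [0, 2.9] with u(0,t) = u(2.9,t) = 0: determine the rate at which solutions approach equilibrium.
Eigenvalues: λₙ = 2.47n²π²/2.9².
First three modes:
  n=1: λ₁ = 2.47π²/2.9² ≈ 2.899
  n=2: λ₂ = 9.88π²/2.9² ≈ 11.595 (4× faster decay)
  n=3: λ₃ = 22.23π²/2.9² ≈ 26.088 (9× faster decay)
As t → ∞, higher modes decay exponentially faster. The n=1 mode dominates: u ~ c₁ sin(πx/2.9) e^{-λ₁t}.
Decay rate: λ₁ = 2.47π²/2.9² ≈ 2.899.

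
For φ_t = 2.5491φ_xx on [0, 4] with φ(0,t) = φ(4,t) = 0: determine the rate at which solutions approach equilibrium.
Eigenvalues: λₙ = 2.5491n²π²/4².
First three modes:
  n=1: λ₁ = 2.5491π²/4² ≈ 1.572
  n=2: λ₂ = 10.1964π²/4² ≈ 6.29 (4× faster decay)
  n=3: λ₃ = 22.9419π²/4² ≈ 14.152 (9× faster decay)
As t → ∞, higher modes decay exponentially faster. The n=1 mode dominates: φ ~ c₁ sin(πx/4) e^{-λ₁t}.
Decay rate: λ₁ = 2.5491π²/4² ≈ 1.572.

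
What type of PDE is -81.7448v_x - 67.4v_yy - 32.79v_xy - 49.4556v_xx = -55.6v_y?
Rewriting in standard form: -49.4556v_xx - 32.79v_xy - 67.4v_yy - 81.7448v_x + 55.6v_y = 0. With A = -49.4556, B = -32.79, C = -67.4, the discriminant is -12258.04566. This is an elliptic PDE.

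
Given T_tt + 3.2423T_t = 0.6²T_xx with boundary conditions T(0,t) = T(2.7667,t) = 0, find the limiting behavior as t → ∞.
T → 0. Damping (γ=3.2423) dissipates energy; oscillations decay exponentially.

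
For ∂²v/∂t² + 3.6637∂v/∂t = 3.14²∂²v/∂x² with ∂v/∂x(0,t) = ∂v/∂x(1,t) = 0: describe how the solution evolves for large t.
v → constant (steady state). Damping (γ=3.6637) dissipates the nonconstant modes; with Neumann BCs the spatial average obeys M''+γM'=0 and tends to a finite limit.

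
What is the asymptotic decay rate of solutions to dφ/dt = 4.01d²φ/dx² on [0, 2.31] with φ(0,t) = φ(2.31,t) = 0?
Eigenvalues: λₙ = 4.01n²π²/2.31².
First three modes:
  n=1: λ₁ = 4.01π²/2.31² ≈ 7.417
  n=2: λ₂ = 16.04π²/2.31² ≈ 29.667 (4× faster decay)
  n=3: λ₃ = 36.09π²/2.31² ≈ 66.752 (9× faster decay)
As t → ∞, higher modes decay exponentially faster. The n=1 mode dominates: φ ~ c₁ sin(πx/2.31) e^{-λ₁t}.
Decay rate: λ₁ = 4.01π²/2.31² ≈ 7.417.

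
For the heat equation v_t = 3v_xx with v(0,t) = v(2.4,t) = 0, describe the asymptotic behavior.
v → 0. Heat diffuses out through both boundaries.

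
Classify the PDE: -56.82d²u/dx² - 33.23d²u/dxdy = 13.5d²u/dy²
Rewriting in standard form: -56.82d²u/dx² - 33.23d²u/dxdy - 13.5d²u/dy² = 0. A = -56.82, B = -33.23, C = -13.5. Discriminant B² - 4AC = -1964.0471. Since -1964.0471 < 0, elliptic.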